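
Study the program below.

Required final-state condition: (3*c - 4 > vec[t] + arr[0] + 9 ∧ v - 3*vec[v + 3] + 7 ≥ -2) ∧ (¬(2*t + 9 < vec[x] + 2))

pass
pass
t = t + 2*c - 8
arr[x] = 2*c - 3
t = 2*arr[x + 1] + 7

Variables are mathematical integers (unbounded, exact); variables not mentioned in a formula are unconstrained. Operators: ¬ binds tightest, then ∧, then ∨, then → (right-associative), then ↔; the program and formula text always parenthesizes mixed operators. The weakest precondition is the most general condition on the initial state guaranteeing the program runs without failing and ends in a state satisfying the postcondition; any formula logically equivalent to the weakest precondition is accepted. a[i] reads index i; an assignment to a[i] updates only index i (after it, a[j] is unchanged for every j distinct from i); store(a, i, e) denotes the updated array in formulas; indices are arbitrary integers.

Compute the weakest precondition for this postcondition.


Working backward. After the program, the postcondition (3*c - 4 > vec[t] + arr[0] + 9 ∧ v - 3*vec[v + 3] + 7 ≥ -2) ∧ (¬(2*t + 9 < vec[x] + 2)) must hold; in canonical form it is 3*c > arr[0] + vec[t] + 13 ∧ v ≥ 3*vec[v + 3] - 9 ∧ (¬(2*t < vec[x] - 7)).
Before t := 2*arr[x + 1] + 7: 3*c > arr[0] + vec[2*arr[x + 1] + 7] + 13 ∧ v ≥ 3*vec[v + 3] - 9 ∧ (¬(4*arr[x + 1] < vec[x] - 21))
Before arr[x] := 2*c - 3: 3*c > vec[2*store(arr, x, 2*c - 3)[x + 1] + 7] + store(arr, x, 2*c - 3)[0] + 13 ∧ v ≥ 3*vec[v + 3] - 9 ∧ (¬(4*store(arr, x, 2*c - 3)[x + 1] < vec[x] - 21))
Before t := t + 2*c - 8: 3*c > vec[2*store(arr, x, 2*c - 3)[x + 1] + 7] + store(arr, x, 2*c - 3)[0] + 13 ∧ v ≥ 3*vec[v + 3] - 9 ∧ (¬(4*store(arr, x, 2*c - 3)[x + 1] < vec[x] - 21))
Before skip: 3*c > vec[2*store(arr, x, 2*c - 3)[x + 1] + 7] + store(arr, x, 2*c - 3)[0] + 13 ∧ v ≥ 3*vec[v + 3] - 9 ∧ (¬(4*store(arr, x, 2*c - 3)[x + 1] < vec[x] - 21))
Before skip: 3*c > vec[2*store(arr, x, 2*c - 3)[x + 1] + 7] + store(arr, x, 2*c - 3)[0] + 13 ∧ v ≥ 3*vec[v + 3] - 9 ∧ (¬(4*store(arr, x, 2*c - 3)[x + 1] < vec[x] - 21))
Answer: WP = 3*c > vec[2*store(arr, x, 2*c - 3)[x + 1] + 7] + store(arr, x, 2*c - 3)[0] + 13 ∧ v ≥ 3*vec[v + 3] - 9 ∧ (¬(4*store(arr, x, 2*c - 3)[x + 1] < vec[x] - 21))


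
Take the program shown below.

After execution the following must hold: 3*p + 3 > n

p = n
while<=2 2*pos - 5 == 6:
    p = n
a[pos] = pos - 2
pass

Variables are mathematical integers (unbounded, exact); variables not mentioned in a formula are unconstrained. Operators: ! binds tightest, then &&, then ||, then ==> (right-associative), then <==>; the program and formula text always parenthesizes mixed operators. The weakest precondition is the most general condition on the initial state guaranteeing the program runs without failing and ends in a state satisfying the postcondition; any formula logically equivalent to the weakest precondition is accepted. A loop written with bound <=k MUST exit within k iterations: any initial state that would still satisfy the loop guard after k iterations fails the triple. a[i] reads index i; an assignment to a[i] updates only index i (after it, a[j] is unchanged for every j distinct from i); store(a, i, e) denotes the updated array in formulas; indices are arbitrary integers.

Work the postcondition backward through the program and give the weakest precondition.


Working backward. After the program, the postcondition 3*p + 3 > n must hold; in canonical form it is 3*p > n - 3.
Before skip: 3*p > n - 3
Before a[pos] := pos - 2: 3*p > n - 3
Before the loop (bound <=2), unroll the exhaustion recursion (WP_0 = exit-now case; WP_j = one more guarded iteration, up to j = 2):
  WP_0: (!(2*pos == 11)) && 3*p > n - 3
  WP_1: (2*pos == 11 ==> ((!(2*pos == 11)) && 2*n > -3)) && ((!(2*pos == 11)) ==> 3*p > n - 3)
  WP_2: (2*pos == 11 ==> ((2*pos == 11 ==> ((!(2*pos == 11)) && 2*n > -3)) && ((!(2*pos == 11)) ==> 2*n > -3))) && ((!(2*pos == 11)) ==> 3*p > n - 3)
So before the loop: (2*pos == 11 ==> ((2*pos == 11 ==> ((!(2*pos == 11)) && 2*n > -3)) && ((!(2*pos == 11)) ==> 2*n > -3))) && ((!(2*pos == 11)) ==> 3*p > n - 3)
Before p := n: (2*pos == 11 ==> ((2*pos == 11 ==> ((!(2*pos == 11)) && 2*n > -3)) && ((!(2*pos == 11)) ==> 2*n > -3))) && ((!(2*pos == 11)) ==> 2*n > -3)
Answer: WP = (2*pos == 11 ==> ((2*pos == 11 ==> ((!(2*pos == 11)) && 2*n > -3)) && ((!(2*pos == 11)) ==> 2*n > -3))) && ((!(2*pos == 11)) ==> 2*n > -3)


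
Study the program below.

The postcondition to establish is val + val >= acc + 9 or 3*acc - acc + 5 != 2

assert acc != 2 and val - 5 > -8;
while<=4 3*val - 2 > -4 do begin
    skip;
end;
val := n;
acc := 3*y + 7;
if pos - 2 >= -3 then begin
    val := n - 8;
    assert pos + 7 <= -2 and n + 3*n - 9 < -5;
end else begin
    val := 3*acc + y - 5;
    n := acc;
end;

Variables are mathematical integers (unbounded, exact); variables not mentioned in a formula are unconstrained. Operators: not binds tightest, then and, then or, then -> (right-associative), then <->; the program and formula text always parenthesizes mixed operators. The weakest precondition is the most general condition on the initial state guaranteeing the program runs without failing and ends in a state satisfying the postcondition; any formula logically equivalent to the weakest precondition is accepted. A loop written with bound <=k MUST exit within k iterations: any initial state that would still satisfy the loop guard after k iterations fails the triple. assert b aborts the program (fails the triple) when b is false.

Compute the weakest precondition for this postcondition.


Working backward. After the program, the postcondition val + val >= acc + 9 or 3*acc - acc + 5 != 2 must hold; in canonical form it is 2*val >= acc + 9 or 2*acc != -3.
Then branch requires pos <= -9 and 4*n < 4 and (2*n >= acc + 25 or 2*acc != -3); else branch requires 5*acc + 2*y >= 19 or 2*acc != -3.
Before the if: (pos >= -1 -> (pos <= -9 and 4*n < 4 and (2*n >= acc + 25 or 2*acc != -3))) and ((not (pos >= -1)) -> (5*acc + 2*y >= 19 or 2*acc != -3))
Before acc := 3*y + 7: (pos >= -1 -> (pos <= -9 and 4*n < 4 and (2*n >= 3*y + 32 or 6*y != -17))) and ((not (pos >= -1)) -> (17*y >= -16 or 6*y != -17))
Before val := n: (pos >= -1 -> (pos <= -9 and 4*n < 4 and (2*n >= 3*y + 32 or 6*y != -17))) and ((not (pos >= -1)) -> (17*y >= -16 or 6*y != -17))
Before the loop (bound <=4), unroll the exhaustion recursion (WP_0 = exit-now case; WP_j = one more guarded iteration, up to j = 4):
  WP_0: (not (3*val > -2)) and (pos >= -1 -> (pos <= -9 and 4*n < 4 and (2*n >= 3*y + 32 or 6*y != -17))) and ((not (pos >= -1)) -> (17*y >= -16 or 6*y != -17))
  WP_1: (3*val > -2 -> ((not (3*val > -2)) and (pos >= -1 -> (pos <= -9 and 4*n < 4 and (2*n >= 3*y + 32 or 6*y != -17))) and ((not (pos >= -1)) -> (17*y >= -16 or 6*y != -17)))) and ((not (3*val > -2)) -> ((pos >= -1 -> (pos <= -9 and 4*n < 4 and (2*n >= 3*y + 32 or 6*y != -17))) and ((not (pos >= -1)) -> (17*y >= -16 or 6*y != -17))))
  WP_2: (3*val > -2 -> ((3*val > -2 -> ((not (3*val > -2)) and (pos >= -1 -> (pos <= -9 and 4*n < 4 and (2*n >= 3*y + 32 or 6*y != -17))) and ((not (pos >= -1)) -> (17*y >= -16 or 6*y != -17)))) and ((not (3*val > -2)) -> ((pos >= -1 -> (pos <= -9 and 4*n < 4 and (2*n >= 3*y + 32 or 6*y != -17))) and ((not (pos >= -1)) -> (17*y >= -16 or 6*y != -17)))))) and ((not (3*val > -2)) -> ((pos >= -1 -> (pos <= -9 and 4*n < 4 and (2*n >= 3*y + 32 or 6*y != -17))) and ((not (pos >= -1)) -> (17*y >= -16 or 6*y != -17))))
  WP_3: (3*val > -2 -> ((3*val > -2 -> ((3*val > -2 -> ((not (3*val > -2)) and (pos >= -1 -> (pos <= -9 and 4*n < 4 and (2*n >= 3*y + 32 or 6*y != -17))) and ((not (pos >= -1)) -> (17*y >= -16 or 6*y != -17)))) and ((not (3*val > -2)) -> ((pos >= -1 -> (pos <= -9 and 4*n < 4 and (2*n >= 3*y + 32 or 6*y != -17))) and ((not (pos >= -1)) -> (17*y >= -16 or 6*y != -17)))))) and ((not (3*val > -2)) -> ((pos >= -1 -> (pos <= -9 and 4*n < 4 and (2*n >= 3*y + 32 or 6*y != -17))) and ((not (pos >= -1)) -> (17*y >= -16 or 6*y != -17)))))) and ((not (3*val > -2)) -> ((pos >= -1 -> (pos <= -9 and 4*n < 4 and (2*n >= 3*y + 32 or 6*y != -17))) and ((not (pos >= -1)) -> (17*y >= -16 or 6*y != -17))))
  WP_4: (3*val > -2 -> ((3*val > -2 -> ((3*val > -2 -> ((3*val > -2 -> ((not (3*val > -2)) and (pos >= -1 -> (pos <= -9 and 4*n < 4 and (2*n >= 3*y + 32 or 6*y != -17))) and ((not (pos >= -1)) -> (17*y >= -16 or 6*y != -17)))) and ((not (3*val > -2)) -> ((pos >= -1 -> (pos <= -9 and 4*n < 4 and (2*n >= 3*y + 32 or 6*y != -17))) and ((not (pos >= -1)) -> (17*y >= -16 or 6*y != -17)))))) and ((not (3*val > -2)) -> ((pos >= -1 -> (pos <= -9 and 4*n < 4 and (2*n >= 3*y + 32 or 6*y != -17))) and ((not (pos >= -1)) -> (17*y >= -16 or 6*y != -17)))))) and ((not (3*val > -2)) -> ((pos >= -1 -> (pos <= -9 and 4*n < 4 and (2*n >= 3*y + 32 or 6*y != -17))) and ((not (pos >= -1)) -> (17*y >= -16 or 6*y != -17)))))) and ((not (3*val > -2)) -> ((pos >= -1 -> (pos <= -9 and 4*n < 4 and (2*n >= 3*y + 32 or 6*y != -17))) and ((not (pos >= -1)) -> (17*y >= -16 or 6*y != -17))))
So before the loop: (3*val > -2 -> ((3*val > -2 -> ((3*val > -2 -> ((3*val > -2 -> ((not (3*val > -2)) and (pos >= -1 -> (pos <= -9 and 4*n < 4 and (2*n >= 3*y + 32 or 6*y != -17))) and ((not (pos >= -1)) -> (17*y >= -16 or 6*y != -17)))) and ((not (3*val > -2)) -> ((pos >= -1 -> (pos <= -9 and 4*n < 4 and (2*n >= 3*y + 32 or 6*y != -17))) and ((not (pos >= -1)) -> (17*y >= -16 or 6*y != -17)))))) and ((not (3*val > -2)) -> ((pos >= -1 -> (pos <= -9 and 4*n < 4 and (2*n >= 3*y + 32 or 6*y != -17))) and ((not (pos >= -1)) -> (17*y >= -16 or 6*y != -17)))))) and ((not (3*val > -2)) -> ((pos >= -1 -> (pos <= -9 and 4*n < 4 and (2*n >= 3*y + 32 or 6*y != -17))) and ((not (pos >= -1)) -> (17*y >= -16 or 6*y != -17)))))) and ((not (3*val > -2)) -> ((pos >= -1 -> (pos <= -9 and 4*n < 4 and (2*n >= 3*y + 32 or 6*y != -17))) and ((not (pos >= -1)) -> (17*y >= -16 or 6*y != -17))))
Before assert acc != 2 and val - 5 > -8: acc != 2 and val > -3 and (3*val > -2 -> ((3*val > -2 -> ((3*val > -2 -> ((3*val > -2 -> ((not (3*val > -2)) and (pos >= -1 -> (pos <= -9 and 4*n < 4 and (2*n >= 3*y + 32 or 6*y != -17))) and ((not (pos >= -1)) -> (17*y >= -16 or 6*y != -17)))) and ((not (3*val > -2)) -> ((pos >= -1 -> (pos <= -9 and 4*n < 4 and (2*n >= 3*y + 32 or 6*y != -17))) and ((not (pos >= -1)) -> (17*y >= -16 or 6*y != -17)))))) and ((not (3*val > -2)) -> ((pos >= -1 -> (pos <= -9 and 4*n < 4 and (2*n >= 3*y + 32 or 6*y != -17))) and ((not (pos >= -1)) -> (17*y >= -16 or 6*y != -17)))))) and ((not (3*val > -2)) -> ((pos >= -1 -> (pos <= -9 and 4*n < 4 and (2*n >= 3*y + 32 or 6*y != -17))) and ((not (pos >= -1)) -> (17*y >= -16 or 6*y != -17)))))) and ((not (3*val > -2)) -> ((pos >= -1 -> (pos <= -9 and 4*n < 4 and (2*n >= 3*y + 32 or 6*y != -17))) and ((not (pos >= -1)) -> (17*y >= -16 or 6*y != -17))))
Answer: WP = acc != 2 and val > -3 and (3*val > -2 -> ((3*val > -2 -> ((3*val > -2 -> ((3*val > -2 -> ((not (3*val > -2)) and (pos >= -1 -> (pos <= -9 and 4*n < 4 and (2*n >= 3*y + 32 or 6*y != -17))) and ((not (pos >= -1)) -> (17*y >= -16 or 6*y != -17)))) and ((not (3*val > -2)) -> ((pos >= -1 -> (pos <= -9 and 4*n < 4 and (2*n >= 3*y + 32 or 6*y != -17))) and ((not (pos >= -1)) -> (17*y >= -16 or 6*y != -17)))))) and ((not (3*val > -2)) -> ((pos >= -1 -> (pos <= -9 and 4*n < 4 and (2*n >= 3*y + 32 or 6*y != -17))) and ((not (pos >= -1)) -> (17*y >= -16 or 6*y != -17)))))) and ((not (3*val > -2)) -> ((pos >= -1 -> (pos <= -9 and 4*n < 4 and (2*n >= 3*y + 32 or 6*y != -17))) and ((not (pos >= -1)) -> (17*y >= -16 or 6*y != -17)))))) and ((not (3*val > -2)) -> ((pos >= -1 -> (pos <= -9 and 4*n < 4 and (2*n >= 3*y + 32 or 6*y != -17))) and ((not (pos >= -1)) -> (17*y >= -16 or 6*y != -17))))


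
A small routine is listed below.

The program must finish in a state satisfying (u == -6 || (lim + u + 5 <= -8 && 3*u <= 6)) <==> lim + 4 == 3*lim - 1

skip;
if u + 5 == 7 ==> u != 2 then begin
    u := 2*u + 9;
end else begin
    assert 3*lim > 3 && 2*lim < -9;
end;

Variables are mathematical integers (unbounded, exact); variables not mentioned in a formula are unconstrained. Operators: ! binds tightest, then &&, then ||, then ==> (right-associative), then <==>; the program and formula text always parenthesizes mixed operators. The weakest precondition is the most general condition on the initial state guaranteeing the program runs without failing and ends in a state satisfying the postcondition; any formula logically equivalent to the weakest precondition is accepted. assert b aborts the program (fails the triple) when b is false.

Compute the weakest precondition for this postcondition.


Working backward. After the program, the postcondition (u == -6 || (lim + u + 5 <= -8 && 3*u <= 6)) <==> lim + 4 == 3*lim - 1 must hold; in canonical form it is (u == -6 || (lim + u <= -13 && 3*u <= 6)) <==> 2*lim == 5.
Then branch requires (2*u == -15 || (lim + 2*u <= -22 && 6*u <= -21)) <==> 2*lim == 5; else branch requires 3*lim > 3 && 2*lim < -9 && ((u == -6 || (lim + u <= -13 && 3*u <= 6)) <==> 2*lim == 5).
Before the if: ((u == 2 ==> u != 2) ==> ((2*u == -15 || (lim + 2*u <= -22 && 6*u <= -21)) <==> 2*lim == 5)) && ((!(u == 2 ==> u != 2)) ==> (3*lim > 3 && 2*lim < -9 && ((u == -6 || (lim + u <= -13 && 3*u <= 6)) <==> 2*lim == 5)))
Before skip: ((u == 2 ==> u != 2) ==> ((2*u == -15 || (lim + 2*u <= -22 && 6*u <= -21)) <==> 2*lim == 5)) && ((!(u == 2 ==> u != 2)) ==> (3*lim > 3 && 2*lim < -9 && ((u == -6 || (lim + u <= -13 && 3*u <= 6)) <==> 2*lim == 5)))
Answer: WP = ((u == 2 ==> u != 2) ==> ((2*u == -15 || (lim + 2*u <= -22 && 6*u <= -21)) <==> 2*lim == 5)) && ((!(u == 2 ==> u != 2)) ==> (3*lim > 3 && 2*lim < -9 && ((u == -6 || (lim + u <= -13 && 3*u <= 6)) <==> 2*lim == 5)))


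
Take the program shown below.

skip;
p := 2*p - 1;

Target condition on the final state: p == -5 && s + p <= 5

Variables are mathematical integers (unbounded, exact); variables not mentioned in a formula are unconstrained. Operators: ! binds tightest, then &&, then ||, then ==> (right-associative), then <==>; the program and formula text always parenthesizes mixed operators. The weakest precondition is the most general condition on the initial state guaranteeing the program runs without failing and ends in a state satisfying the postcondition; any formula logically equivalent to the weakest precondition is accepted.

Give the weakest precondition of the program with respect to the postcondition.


Working backward. After the program, the postcondition p == -5 && s + p <= 5 must hold; in canonical form it is p == -5 && p + s <= 5.
Before p := 2*p - 1: 2*p == -4 && 2*p + s <= 6
Before skip: 2*p == -4 && 2*p + s <= 6
Answer: WP = 2*p == -4 && 2*p + s <= 6


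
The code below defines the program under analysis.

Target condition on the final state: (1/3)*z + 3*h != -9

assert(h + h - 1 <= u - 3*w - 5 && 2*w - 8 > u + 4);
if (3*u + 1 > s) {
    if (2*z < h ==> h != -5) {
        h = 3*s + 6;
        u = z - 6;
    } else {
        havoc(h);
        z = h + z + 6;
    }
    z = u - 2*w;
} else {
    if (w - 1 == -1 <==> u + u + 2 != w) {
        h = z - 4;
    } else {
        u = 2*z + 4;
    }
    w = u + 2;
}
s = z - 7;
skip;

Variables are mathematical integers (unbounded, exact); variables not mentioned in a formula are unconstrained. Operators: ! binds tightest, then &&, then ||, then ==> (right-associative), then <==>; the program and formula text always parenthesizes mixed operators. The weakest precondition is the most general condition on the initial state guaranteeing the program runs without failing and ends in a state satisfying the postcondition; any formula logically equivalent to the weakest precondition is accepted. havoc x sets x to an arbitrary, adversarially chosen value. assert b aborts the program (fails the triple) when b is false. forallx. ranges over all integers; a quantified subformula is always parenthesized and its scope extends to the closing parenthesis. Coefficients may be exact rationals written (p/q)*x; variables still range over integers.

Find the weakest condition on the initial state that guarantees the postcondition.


Working backward. After the program, the postcondition (1/3)*z + 3*h != -9 must hold; in canonical form it is 3*h + (1/3)*z != -9.
Before skip: 3*h + (1/3)*z != -9
Before s := z - 7: 3*h + (1/3)*z != -9
Then branch requires ((2*z < h ==> h != -5) ==> 9*s + (1/3)*z != (2/3)*w - 25) && ((!(2*z < h ==> h != -5)) ==> (forall h_1. 3*h_1 + (1/3)*u != (2/3)*w - 9)); else branch requires ((w == 0 <==> 2*u != w - 2) ==> (10/3)*z != 3) && ((!(w == 0 <==> 2*u != w - 2)) ==> 3*h + (1/3)*z != -9).
Before the if: (3*u > s - 1 ==> (((2*z < h ==> h != -5) ==> 9*s + (1/3)*z != (2/3)*w - 25) && ((!(2*z < h ==> h != -5)) ==> (forall h_1. 3*h_1 + (1/3)*u != (2/3)*w - 9)))) && ((!(3*u > s - 1)) ==> (((w == 0 <==> 2*u != w - 2) ==> (10/3)*z != 3) && ((!(w == 0 <==> 2*u != w - 2)) ==> 3*h + (1/3)*z != -9)))
Before assert h + h - 1 <= u - 3*w - 5 && 2*w - 8 > u + 4: 2*h + 3*w <= u - 4 && 2*w > u + 12 && (3*u > s - 1 ==> (((2*z < h ==> h != -5) ==> 9*s + (1/3)*z != (2/3)*w - 25) && ((!(2*z < h ==> h != -5)) ==> (forall h_1. 3*h_1 + (1/3)*u != (2/3)*w - 9)))) && ((!(3*u > s - 1)) ==> (((w == 0 <==> 2*u != w - 2) ==> (10/3)*z != 3) && ((!(w == 0 <==> 2*u != w - 2)) ==> 3*h + (1/3)*z != -9)))
Answer: WP = 2*h + 3*w <= u - 4 && 2*w > u + 12 && (3*u > s - 1 ==> (((2*z < h ==> h != -5) ==> 9*s + (1/3)*z != (2/3)*w - 25) && ((!(2*z < h ==> h != -5)) ==> (forall h_1. 3*h_1 + (1/3)*u != (2/3)*w - 9)))) && ((!(3*u > s - 1)) ==> (((w == 0 <==> 2*u != w - 2) ==> (10/3)*z != 3) && ((!(w == 0 <==> 2*u != w - 2)) ==> 3*h + (1/3)*z != -9)))


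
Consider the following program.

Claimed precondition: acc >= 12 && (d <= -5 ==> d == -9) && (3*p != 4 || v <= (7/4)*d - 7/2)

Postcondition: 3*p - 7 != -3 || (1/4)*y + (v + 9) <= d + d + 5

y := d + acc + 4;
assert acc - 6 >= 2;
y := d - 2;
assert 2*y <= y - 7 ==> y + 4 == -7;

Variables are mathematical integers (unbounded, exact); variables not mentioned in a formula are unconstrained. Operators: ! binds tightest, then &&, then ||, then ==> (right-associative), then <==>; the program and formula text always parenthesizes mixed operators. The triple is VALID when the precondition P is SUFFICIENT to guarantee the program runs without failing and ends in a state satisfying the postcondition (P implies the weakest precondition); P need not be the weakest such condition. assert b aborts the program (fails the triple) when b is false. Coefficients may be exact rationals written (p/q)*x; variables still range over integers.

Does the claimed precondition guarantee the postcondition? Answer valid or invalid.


Working backward. After the program, the postcondition 3*p - 7 != -3 || (1/4)*y + (v + 9) <= d + d + 5 must hold; in canonical form it is 3*p != 4 || v + (1/4)*y <= 2*d - 4.
Before assert 2*y <= y - 7 ==> y + 4 == -7: (y <= -7 ==> y == -11) && (3*p != 4 || v + (1/4)*y <= 2*d - 4)
Before y := d - 2: (d <= -5 ==> d == -9) && (3*p != 4 || v <= (7/4)*d - 7/2)
Before assert acc - 6 >= 2: acc >= 8 && (d <= -5 ==> d == -9) && (3*p != 4 || v <= (7/4)*d - 7/2)
Before y := d + acc + 4: acc >= 8 && (d <= -5 ==> d == -9) && (3*p != 4 || v <= (7/4)*d - 7/2)
The weakest precondition is acc >= 8 && (d <= -5 ==> d == -9) && (3*p != 4 || v <= (7/4)*d - 7/2).
Check whether acc >= 12 && (d <= -5 ==> d == -9) && (3*p != 4 || v <= (7/4)*d - 7/2) implies it.
Every state satisfying the precondition satisfies the weakest precondition: the implication holds.
Answer: valid


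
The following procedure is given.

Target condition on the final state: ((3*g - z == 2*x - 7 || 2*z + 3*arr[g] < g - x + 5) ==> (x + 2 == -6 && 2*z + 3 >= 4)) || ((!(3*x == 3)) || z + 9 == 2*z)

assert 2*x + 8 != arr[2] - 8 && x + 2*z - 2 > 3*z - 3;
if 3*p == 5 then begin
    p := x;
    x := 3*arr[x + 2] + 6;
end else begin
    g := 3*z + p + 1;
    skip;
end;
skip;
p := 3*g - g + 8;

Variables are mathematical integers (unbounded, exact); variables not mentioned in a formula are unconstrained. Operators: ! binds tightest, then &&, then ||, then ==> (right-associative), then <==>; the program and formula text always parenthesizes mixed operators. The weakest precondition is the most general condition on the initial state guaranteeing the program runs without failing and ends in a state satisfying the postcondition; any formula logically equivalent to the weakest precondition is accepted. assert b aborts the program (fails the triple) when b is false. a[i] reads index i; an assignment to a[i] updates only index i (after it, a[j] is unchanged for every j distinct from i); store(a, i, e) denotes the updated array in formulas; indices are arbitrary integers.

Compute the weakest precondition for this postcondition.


Working backward. After the program, the postcondition ((3*g - z == 2*x - 7 || 2*z + 3*arr[g] < g - x + 5) ==> (x + 2 == -6 && 2*z + 3 >= 4)) || ((!(3*x == 3)) || z + 9 == 2*z) must hold; in canonical form it is ((3*g == 2*x + z - 7 || 3*arr[g] + x + 2*z < g + 5) ==> (x == -8 && 2*z >= 1)) || (!(3*x == 3)) || z == 9.
Before p := 3*g - g + 8: ((3*g == 2*x + z - 7 || 3*arr[g] + x + 2*z < g + 5) ==> (x == -8 && 2*z >= 1)) || (!(3*x == 3)) || z == 9
Before skip: ((3*g == 2*x + z - 7 || 3*arr[g] + x + 2*z < g + 5) ==> (x == -8 && 2*z >= 1)) || (!(3*x == 3)) || z == 9
Then branch requires ((3*g == 6*arr[x + 2] + z + 5 || 3*arr[x + 2] + 3*arr[g] + 2*z < g - 1) ==> (3*arr[x + 2] == -14 && 2*z >= 1)) || (!(9*arr[x + 2] == -15)) || z == 9; else branch requires ((3*p + 8*z == 2*x - 10 || 3*arr[p + 3*z + 1] + x < p + z + 6) ==> (x == -8 && 2*z >= 1)) || (!(3*x == 3)) || z == 9.
Before the if: (3*p == 5 ==> (((3*g == 6*arr[x + 2] + z + 5 || 3*arr[x + 2] + 3*arr[g] + 2*z < g - 1) ==> (3*arr[x + 2] == -14 && 2*z >= 1)) || (!(9*arr[x + 2] == -15)) || z == 9)) && ((!(3*p == 5)) ==> (((3*p + 8*z == 2*x - 10 || 3*arr[p + 3*z + 1] + x < p + z + 6) ==> (x == -8 && 2*z >= 1)) || (!(3*x == 3)) || z == 9))
Before assert 2*x + 8 != arr[2] - 8 && x + 2*z - 2 > 3*z - 3: 2*x != arr[2] - 16 && x > z - 1 && (3*p == 5 ==> (((3*g == 6*arr[x + 2] + z + 5 || 3*arr[x + 2] + 3*arr[g] + 2*z < g - 1) ==> (3*arr[x + 2] == -14 && 2*z >= 1)) || (!(9*arr[x + 2] == -15)) || z == 9)) && ((!(3*p == 5)) ==> (((3*p + 8*z == 2*x - 10 || 3*arr[p + 3*z + 1] + x < p + z + 6) ==> (x == -8 && 2*z >= 1)) || (!(3*x == 3)) || z == 9))
Answer: WP = 2*x != arr[2] - 16 && x > z - 1 && (3*p == 5 ==> (((3*g == 6*arr[x + 2] + z + 5 || 3*arr[x + 2] + 3*arr[g] + 2*z < g - 1) ==> (3*arr[x + 2] == -14 && 2*z >= 1)) || (!(9*arr[x + 2] == -15)) || z == 9)) && ((!(3*p == 5)) ==> (((3*p + 8*z == 2*x - 10 || 3*arr[p + 3*z + 1] + x < p + z + 6) ==> (x == -8 && 2*z >= 1)) || (!(3*x == 3)) || z == 9))


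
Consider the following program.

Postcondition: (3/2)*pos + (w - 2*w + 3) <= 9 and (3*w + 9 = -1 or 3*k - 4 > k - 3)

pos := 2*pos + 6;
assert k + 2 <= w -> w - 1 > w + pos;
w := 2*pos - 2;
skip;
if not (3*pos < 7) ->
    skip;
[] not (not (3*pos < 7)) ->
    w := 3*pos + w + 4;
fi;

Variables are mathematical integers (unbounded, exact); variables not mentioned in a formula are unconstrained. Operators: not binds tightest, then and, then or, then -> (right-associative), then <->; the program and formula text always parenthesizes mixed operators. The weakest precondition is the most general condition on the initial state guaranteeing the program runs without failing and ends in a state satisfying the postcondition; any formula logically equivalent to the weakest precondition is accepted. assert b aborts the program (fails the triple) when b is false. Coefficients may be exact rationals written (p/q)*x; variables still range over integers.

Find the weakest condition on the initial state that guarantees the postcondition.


Working backward. After the program, the postcondition (3/2)*pos + (w - 2*w + 3) <= 9 and (3*w + 9 = -1 or 3*k - 4 > k - 3) must hold; in canonical form it is (3/2)*pos <= w + 6 and (3*w = -10 or 2*k > 1).
Then branch requires (3/2)*pos <= w + 6 and (3*w = -10 or 2*k > 1); else branch requires (3/2)*pos + w >= -10 and (9*pos + 3*w = -22 or 2*k > 1).
Before the if: ((not (3*pos < 7)) -> ((3/2)*pos <= w + 6 and (3*w = -10 or 2*k > 1))) and (3*pos < 7 -> ((3/2)*pos + w >= -10 and (9*pos + 3*w = -22 or 2*k > 1)))
Before skip: ((not (3*pos < 7)) -> ((3/2)*pos <= w + 6 and (3*w = -10 or 2*k > 1))) and (3*pos < 7 -> ((3/2)*pos + w >= -10 and (9*pos + 3*w = -22 or 2*k > 1)))
Before w := 2*pos - 2: ((not (3*pos < 7)) -> ((1/2)*pos >= -4 and (6*pos = -4 or 2*k > 1))) and (3*pos < 7 -> ((7/2)*pos >= -8 and (15*pos = -16 or 2*k > 1)))
Before assert k + 2 <= w -> w - 1 > w + pos: (k <= w - 2 -> pos < -1) and ((not (3*pos < 7)) -> ((1/2)*pos >= -4 and (6*pos = -4 or 2*k > 1))) and (3*pos < 7 -> ((7/2)*pos >= -8 and (15*pos = -16 or 2*k > 1)))
Before pos := 2*pos + 6: (k <= w - 2 -> 2*pos < -7) and ((not (6*pos < -11)) -> (pos >= -7 and (12*pos = -40 or 2*k > 1))) and (6*pos < -11 -> (7*pos >= -29 and (30*pos = -106 or 2*k > 1)))
Answer: WP = (k <= w - 2 -> 2*pos < -7) and ((not (6*pos < -11)) -> (pos >= -7 and (12*pos = -40 or 2*k > 1))) and (6*pos < -11 -> (7*pos >= -29 and (30*pos = -106 or 2*k > 1)))


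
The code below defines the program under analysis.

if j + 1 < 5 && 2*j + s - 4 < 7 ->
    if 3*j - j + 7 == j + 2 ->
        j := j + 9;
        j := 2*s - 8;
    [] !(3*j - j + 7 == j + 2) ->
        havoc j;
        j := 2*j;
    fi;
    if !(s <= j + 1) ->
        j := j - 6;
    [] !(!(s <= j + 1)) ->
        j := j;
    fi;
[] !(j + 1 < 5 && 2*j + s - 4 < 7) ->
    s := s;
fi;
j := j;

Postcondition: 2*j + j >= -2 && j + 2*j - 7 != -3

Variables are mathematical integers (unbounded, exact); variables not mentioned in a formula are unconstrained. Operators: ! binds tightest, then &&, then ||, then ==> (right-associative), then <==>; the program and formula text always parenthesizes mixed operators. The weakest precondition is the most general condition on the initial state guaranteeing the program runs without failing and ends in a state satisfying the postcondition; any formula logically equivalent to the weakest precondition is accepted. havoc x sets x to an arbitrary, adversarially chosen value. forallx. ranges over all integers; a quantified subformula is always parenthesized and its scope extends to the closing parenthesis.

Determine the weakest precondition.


Working backward. After the program, the postcondition 2*j + j >= -2 && j + 2*j - 7 != -3 must hold; in canonical form it is 3*j >= -2 && 3*j != 4.
Before j := j: 3*j >= -2 && 3*j != 4
Then branch requires (j == -5 ==> (((!(s >= 7)) ==> (6*s >= 40 && 6*s != 46)) && (s >= 7 ==> (6*s >= 22 && 6*s != 28)))) && ((!(j == -5)) ==> (forall j_1. (((!(s <= 2*j_1 + 1)) ==> (6*j_1 >= 16 && 6*j_1 != 22)) && (s <= 2*j_1 + 1 ==> (6*j_1 >= -2 && 6*j_1 != 4))))); else branch requires 3*j >= -2 && 3*j != 4.
Before the if: ((j < 4 && 2*j + s < 11) ==> ((j == -5 ==> (((!(s >= 7)) ==> (6*s >= 40 && 6*s != 46)) && (s >= 7 ==> (6*s >= 22 && 6*s != 28)))) && ((!(j == -5)) ==> (forall j_1. (((!(s <= 2*j_1 + 1)) ==> (6*j_1 >= 16 && 6*j_1 != 22)) && (s <= 2*j_1 + 1 ==> (6*j_1 >= -2 && 6*j_1 != 4))))))) && ((!(j < 4 && 2*j + s < 11)) ==> (3*j >= -2 && 3*j != 4))
Answer: WP = ((j < 4 && 2*j + s < 11) ==> ((j == -5 ==> (((!(s >= 7)) ==> (6*s >= 40 && 6*s != 46)) && (s >= 7 ==> (6*s >= 22 && 6*s != 28)))) && ((!(j == -5)) ==> (forall j_1. (((!(s <= 2*j_1 + 1)) ==> (6*j_1 >= 16 && 6*j_1 != 22)) && (s <= 2*j_1 + 1 ==> (6*j_1 >= -2 && 6*j_1 != 4))))))) && ((!(j < 4 && 2*j + s < 11)) ==> (3*j >= -2 && 3*j != 4))


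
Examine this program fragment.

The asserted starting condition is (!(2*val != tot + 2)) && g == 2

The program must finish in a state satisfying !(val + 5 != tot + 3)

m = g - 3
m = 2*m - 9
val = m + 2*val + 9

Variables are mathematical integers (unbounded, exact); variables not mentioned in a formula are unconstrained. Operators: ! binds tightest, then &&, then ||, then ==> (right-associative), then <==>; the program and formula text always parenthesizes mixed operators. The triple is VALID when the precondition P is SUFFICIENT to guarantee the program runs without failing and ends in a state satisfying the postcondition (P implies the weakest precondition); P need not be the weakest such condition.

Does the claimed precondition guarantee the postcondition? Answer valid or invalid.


Working backward. After the program, the postcondition !(val + 5 != tot + 3) must hold; in canonical form it is !(val != tot - 2).
Before val := m + 2*val + 9: !(m + 2*val != tot - 11)
Before m := 2*m - 9: !(2*m + 2*val != tot - 2)
Before m := g - 3: !(2*g + 2*val != tot + 4)
The weakest precondition is !(2*g + 2*val != tot + 4).
Check whether (!(2*val != tot + 2)) && g == 2 implies it.
Countermodel: at the initial state g = 2, tot = -2, val = 0, the precondition holds but the weakest precondition fails.
Answer: invalid


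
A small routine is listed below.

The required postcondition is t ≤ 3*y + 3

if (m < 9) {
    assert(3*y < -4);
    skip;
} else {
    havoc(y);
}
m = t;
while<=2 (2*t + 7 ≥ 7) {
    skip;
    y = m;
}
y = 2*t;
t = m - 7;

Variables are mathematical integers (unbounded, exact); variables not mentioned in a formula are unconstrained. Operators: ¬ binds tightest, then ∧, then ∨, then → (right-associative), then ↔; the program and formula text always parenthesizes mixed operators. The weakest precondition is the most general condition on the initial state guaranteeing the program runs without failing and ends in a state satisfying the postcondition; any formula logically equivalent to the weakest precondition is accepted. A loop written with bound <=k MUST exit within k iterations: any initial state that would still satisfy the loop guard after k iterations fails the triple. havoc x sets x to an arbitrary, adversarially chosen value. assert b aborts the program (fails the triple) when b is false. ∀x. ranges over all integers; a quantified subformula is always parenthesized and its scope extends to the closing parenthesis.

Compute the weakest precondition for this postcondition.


Working backward. After the program, t ≤ 3*y + 3 must hold.
Before t := m - 7: m ≤ 3*y + 10
Before y := 2*t: m ≤ 6*t + 10
Before the loop (bound <=2), unroll the exhaustion recursion (WP_0 = exit-now case; WP_j = one more guarded iteration, up to j = 2):
  WP_0: (¬(2*t ≥ 0)) ∧ m ≤ 6*t + 10
  WP_1: (2*t ≥ 0 → ((¬(2*t ≥ 0)) ∧ m ≤ 6*t + 10)) ∧ ((¬(2*t ≥ 0)) → m ≤ 6*t + 10)
  WP_2: (2*t ≥ 0 → ((2*t ≥ 0 → ((¬(2*t ≥ 0)) ∧ m ≤ 6*t + 10)) ∧ ((¬(2*t ≥ 0)) → m ≤ 6*t + 10))) ∧ ((¬(2*t ≥ 0)) → m ≤ 6*t + 10)
So before the loop: (2*t ≥ 0 → ((2*t ≥ 0 → ((¬(2*t ≥ 0)) ∧ m ≤ 6*t + 10)) ∧ ((¬(2*t ≥ 0)) → m ≤ 6*t + 10))) ∧ ((¬(2*t ≥ 0)) → m ≤ 6*t + 10)
Before m := t: (2*t ≥ 0 → ((2*t ≥ 0 → ((¬(2*t ≥ 0)) ∧ 5*t ≥ -10)) ∧ ((¬(2*t ≥ 0)) → 5*t ≥ -10))) ∧ ((¬(2*t ≥ 0)) → 5*t ≥ -10)
Then branch requires 3*y < -4 ∧ (2*t ≥ 0 → ((2*t ≥ 0 → ((¬(2*t ≥ 0)) ∧ 5*t ≥ -10)) ∧ ((¬(2*t ≥ 0)) → 5*t ≥ -10))) ∧ ((¬(2*t ≥ 0)) → 5*t ≥ -10); else branch requires (2*t ≥ 0 → ((2*t ≥ 0 → ((¬(2*t ≥ 0)) ∧ 5*t ≥ -10)) ∧ ((¬(2*t ≥ 0)) → 5*t ≥ -10))) ∧ ((¬(2*t ≥ 0)) → 5*t ≥ -10).
Before the if: (m < 9 → (3*y < -4 ∧ (2*t ≥ 0 → ((2*t ≥ 0 → ((¬(2*t ≥ 0)) ∧ 5*t ≥ -10)) ∧ ((¬(2*t ≥ 0)) → 5*t ≥ -10))) ∧ ((¬(2*t ≥ 0)) → 5*t ≥ -10))) ∧ ((¬(m < 9)) → ((2*t ≥ 0 → ((2*t ≥ 0 → ((¬(2*t ≥ 0)) ∧ 5*t ≥ -10)) ∧ ((¬(2*t ≥ 0)) → 5*t ≥ -10))) ∧ ((¬(2*t ≥ 0)) → 5*t ≥ -10)))
Answer: WP = (m < 9 → (3*y < -4 ∧ (2*t ≥ 0 → ((2*t ≥ 0 → ((¬(2*t ≥ 0)) ∧ 5*t ≥ -10)) ∧ ((¬(2*t ≥ 0)) → 5*t ≥ -10))) ∧ ((¬(2*t ≥ 0)) → 5*t ≥ -10))) ∧ ((¬(m < 9)) → ((2*t ≥ 0 → ((2*t ≥ 0 → ((¬(2*t ≥ 0)) ∧ 5*t ≥ -10)) ∧ ((¬(2*t ≥ 0)) → 5*t ≥ -10))) ∧ ((¬(2*t ≥ 0)) → 5*t ≥ -10)))


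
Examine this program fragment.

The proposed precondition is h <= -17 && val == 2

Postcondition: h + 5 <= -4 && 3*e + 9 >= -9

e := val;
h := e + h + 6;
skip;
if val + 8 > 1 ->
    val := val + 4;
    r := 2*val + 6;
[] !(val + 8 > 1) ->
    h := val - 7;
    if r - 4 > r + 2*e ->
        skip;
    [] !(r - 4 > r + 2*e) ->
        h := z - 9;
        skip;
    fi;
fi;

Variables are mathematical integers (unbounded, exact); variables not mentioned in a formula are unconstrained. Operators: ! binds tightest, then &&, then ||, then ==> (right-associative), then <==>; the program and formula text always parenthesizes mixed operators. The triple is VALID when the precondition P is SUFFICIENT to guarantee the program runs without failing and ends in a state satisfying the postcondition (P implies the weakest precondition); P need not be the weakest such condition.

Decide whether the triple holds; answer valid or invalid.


Working backward. After the program, the postcondition h + 5 <= -4 && 3*e + 9 >= -9 must hold; in canonical form it is h <= -9 && 3*e >= -18.
Then branch requires h <= -9 && 3*e >= -18; else branch requires (2*e < -4 ==> (val <= -2 && 3*e >= -18)) && ((!(2*e < -4)) ==> (z <= 0 && 3*e >= -18)).
Before the if: (val > -7 ==> (h <= -9 && 3*e >= -18)) && ((!(val > -7)) ==> ((2*e < -4 ==> (val <= -2 && 3*e >= -18)) && ((!(2*e < -4)) ==> (z <= 0 && 3*e >= -18))))
Before skip: (val > -7 ==> (h <= -9 && 3*e >= -18)) && ((!(val > -7)) ==> ((2*e < -4 ==> (val <= -2 && 3*e >= -18)) && ((!(2*e < -4)) ==> (z <= 0 && 3*e >= -18))))
Before h := e + h + 6: (val > -7 ==> (e + h <= -15 && 3*e >= -18)) && ((!(val > -7)) ==> ((2*e < -4 ==> (val <= -2 && 3*e >= -18)) && ((!(2*e < -4)) ==> (z <= 0 && 3*e >= -18))))
Before e := val: (val > -7 ==> (h + val <= -15 && 3*val >= -18)) && ((!(val > -7)) ==> ((2*val < -4 ==> (val <= -2 && 3*val >= -18)) && ((!(2*val < -4)) ==> (z <= 0 && 3*val >= -18))))
The weakest precondition is (val > -7 ==> (h + val <= -15 && 3*val >= -18)) && ((!(val > -7)) ==> ((2*val < -4 ==> (val <= -2 && 3*val >= -18)) && ((!(2*val < -4)) ==> (z <= 0 && 3*val >= -18)))).
Check whether h <= -17 && val == 2 implies it.
Every state satisfying the precondition satisfies the weakest precondition: the implication holds.
Answer: valid


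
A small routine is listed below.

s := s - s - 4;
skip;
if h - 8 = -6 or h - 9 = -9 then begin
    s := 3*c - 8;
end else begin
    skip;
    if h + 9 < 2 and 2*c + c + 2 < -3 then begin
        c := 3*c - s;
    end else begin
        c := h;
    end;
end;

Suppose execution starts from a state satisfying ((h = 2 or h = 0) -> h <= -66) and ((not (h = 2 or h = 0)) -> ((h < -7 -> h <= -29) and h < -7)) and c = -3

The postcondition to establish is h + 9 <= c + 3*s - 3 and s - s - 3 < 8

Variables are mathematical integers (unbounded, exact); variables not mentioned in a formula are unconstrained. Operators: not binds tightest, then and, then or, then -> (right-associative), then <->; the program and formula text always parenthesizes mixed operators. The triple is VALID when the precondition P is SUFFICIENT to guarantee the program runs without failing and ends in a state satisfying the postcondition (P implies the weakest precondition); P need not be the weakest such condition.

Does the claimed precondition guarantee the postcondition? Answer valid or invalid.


Working backward. After the program, the postcondition h + 9 <= c + 3*s - 3 and s - s - 3 < 8 must hold; in canonical form it is h <= c + 3*s - 12.
Then branch requires h <= 10*c - 36; else branch requires ((h < -7 and 3*c < -5) -> h <= 3*c + 2*s - 12) and ((not (h < -7 and 3*c < -5)) -> 3*s >= 12).
Before the if: ((h = 2 or h = 0) -> h <= 10*c - 36) and ((not (h = 2 or h = 0)) -> (((h < -7 and 3*c < -5) -> h <= 3*c + 2*s - 12) and ((not (h < -7 and 3*c < -5)) -> 3*s >= 12)))
Before skip: ((h = 2 or h = 0) -> h <= 10*c - 36) and ((not (h = 2 or h = 0)) -> (((h < -7 and 3*c < -5) -> h <= 3*c + 2*s - 12) and ((not (h < -7 and 3*c < -5)) -> 3*s >= 12)))
Before s := s - s - 4: ((h = 2 or h = 0) -> h <= 10*c - 36) and ((not (h = 2 or h = 0)) -> (((h < -7 and 3*c < -5) -> h <= 3*c - 20) and h < -7 and 3*c < -5))
The weakest precondition is ((h = 2 or h = 0) -> h <= 10*c - 36) and ((not (h = 2 or h = 0)) -> (((h < -7 and 3*c < -5) -> h <= 3*c - 20) and h < -7 and 3*c < -5)).
Check whether ((h = 2 or h = 0) -> h <= -66) and ((not (h = 2 or h = 0)) -> ((h < -7 -> h <= -29) and h < -7)) and c = -3 implies it.
Every state satisfying the precondition satisfies the weakest precondition: the implication holds.
Answer: valid


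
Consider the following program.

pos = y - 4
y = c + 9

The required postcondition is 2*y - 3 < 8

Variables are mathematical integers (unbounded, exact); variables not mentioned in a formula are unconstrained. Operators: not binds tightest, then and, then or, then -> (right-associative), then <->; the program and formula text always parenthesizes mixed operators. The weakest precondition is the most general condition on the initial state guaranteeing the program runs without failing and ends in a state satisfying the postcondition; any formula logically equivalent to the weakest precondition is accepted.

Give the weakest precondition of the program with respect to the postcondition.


Working backward. After the program, the postcondition 2*y - 3 < 8 must hold; in canonical form it is 2*y < 11.
Before y := c + 9: 2*c < -7
Before pos := y - 4: 2*c < -7
Answer: WP = 2*c < -7


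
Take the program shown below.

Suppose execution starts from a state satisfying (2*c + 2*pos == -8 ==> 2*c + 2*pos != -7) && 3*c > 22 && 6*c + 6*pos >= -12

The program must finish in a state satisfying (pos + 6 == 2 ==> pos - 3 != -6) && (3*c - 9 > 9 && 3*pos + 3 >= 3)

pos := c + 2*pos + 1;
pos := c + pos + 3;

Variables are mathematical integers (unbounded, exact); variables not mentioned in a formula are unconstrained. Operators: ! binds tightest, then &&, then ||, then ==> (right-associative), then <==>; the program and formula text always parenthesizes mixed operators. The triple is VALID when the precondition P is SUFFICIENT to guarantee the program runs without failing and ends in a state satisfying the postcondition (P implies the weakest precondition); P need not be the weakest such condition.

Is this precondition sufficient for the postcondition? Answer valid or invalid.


Working backward. After the program, the postcondition (pos + 6 == 2 ==> pos - 3 != -6) && (3*c - 9 > 9 && 3*pos + 3 >= 3) must hold; in canonical form it is (pos == -4 ==> pos != -3) && 3*c > 18 && 3*pos >= 0.
Before pos := c + pos + 3: (c + pos == -7 ==> c + pos != -6) && 3*c > 18 && 3*c + 3*pos >= -9
Before pos := c + 2*pos + 1: (2*c + 2*pos == -8 ==> 2*c + 2*pos != -7) && 3*c > 18 && 6*c + 6*pos >= -12
The weakest precondition is (2*c + 2*pos == -8 ==> 2*c + 2*pos != -7) && 3*c > 18 && 6*c + 6*pos >= -12.
Check whether (2*c + 2*pos == -8 ==> 2*c + 2*pos != -7) && 3*c > 22 && 6*c + 6*pos >= -12 implies it.
Every state satisfying the precondition satisfies the weakest precondition: the implication holds.
Answer: valid


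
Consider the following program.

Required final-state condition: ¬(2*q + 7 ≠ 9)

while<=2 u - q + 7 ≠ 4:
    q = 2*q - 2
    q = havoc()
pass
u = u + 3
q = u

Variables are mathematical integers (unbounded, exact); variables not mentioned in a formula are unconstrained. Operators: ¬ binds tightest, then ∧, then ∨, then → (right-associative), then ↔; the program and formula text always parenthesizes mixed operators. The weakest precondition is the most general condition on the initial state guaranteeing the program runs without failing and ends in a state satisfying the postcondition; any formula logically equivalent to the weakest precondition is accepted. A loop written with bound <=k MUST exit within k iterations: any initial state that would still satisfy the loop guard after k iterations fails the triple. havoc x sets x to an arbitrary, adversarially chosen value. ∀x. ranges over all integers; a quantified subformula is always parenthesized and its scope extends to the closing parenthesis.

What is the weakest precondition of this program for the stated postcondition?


Working backward. After the program, the postcondition ¬(2*q + 7 ≠ 9) must hold; in canonical form it is ¬(2*q ≠ 2).
Before q := u: ¬(2*u ≠ 2)
Before u := u + 3: ¬(2*u ≠ -4)
Before skip: ¬(2*u ≠ -4)
Before the loop (bound <=2), unroll the exhaustion recursion (WP_0 = exit-now case; WP_j = one more guarded iteration, up to j = 2):
  WP_0: (¬(u ≠ q - 3)) ∧ (¬(2*u ≠ -4))
  WP_1: (u ≠ q - 3 → (∀q_1. ((¬(u ≠ q_1 - 3)) ∧ (¬(2*u ≠ -4))))) ∧ ((¬(u ≠ q - 3)) → (¬(2*u ≠ -4)))
  WP_2: (u ≠ q - 3 → (∀q_2. ((u ≠ q_2 - 3 → (∀q_1. ((¬(u ≠ q_1 - 3)) ∧ (¬(2*u ≠ -4))))) ∧ ((¬(u ≠ q_2 - 3)) → (¬(2*u ≠ -4)))))) ∧ ((¬(u ≠ q - 3)) → (¬(2*u ≠ -4)))
So before the loop: (u ≠ q - 3 → (∀q_2. ((u ≠ q_2 - 3 → (∀q_1. ((¬(u ≠ q_1 - 3)) ∧ (¬(2*u ≠ -4))))) ∧ ((¬(u ≠ q_2 - 3)) → (¬(2*u ≠ -4)))))) ∧ ((¬(u ≠ q - 3)) → (¬(2*u ≠ -4)))
Answer: WP = (u ≠ q - 3 → (∀q_2. ((u ≠ q_2 - 3 → (∀q_1. ((¬(u ≠ q_1 - 3)) ∧ (¬(2*u ≠ -4))))) ∧ ((¬(u ≠ q_2 - 3)) → (¬(2*u ≠ -4)))))) ∧ ((¬(u ≠ q - 3)) → (¬(2*u ≠ -4)))
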